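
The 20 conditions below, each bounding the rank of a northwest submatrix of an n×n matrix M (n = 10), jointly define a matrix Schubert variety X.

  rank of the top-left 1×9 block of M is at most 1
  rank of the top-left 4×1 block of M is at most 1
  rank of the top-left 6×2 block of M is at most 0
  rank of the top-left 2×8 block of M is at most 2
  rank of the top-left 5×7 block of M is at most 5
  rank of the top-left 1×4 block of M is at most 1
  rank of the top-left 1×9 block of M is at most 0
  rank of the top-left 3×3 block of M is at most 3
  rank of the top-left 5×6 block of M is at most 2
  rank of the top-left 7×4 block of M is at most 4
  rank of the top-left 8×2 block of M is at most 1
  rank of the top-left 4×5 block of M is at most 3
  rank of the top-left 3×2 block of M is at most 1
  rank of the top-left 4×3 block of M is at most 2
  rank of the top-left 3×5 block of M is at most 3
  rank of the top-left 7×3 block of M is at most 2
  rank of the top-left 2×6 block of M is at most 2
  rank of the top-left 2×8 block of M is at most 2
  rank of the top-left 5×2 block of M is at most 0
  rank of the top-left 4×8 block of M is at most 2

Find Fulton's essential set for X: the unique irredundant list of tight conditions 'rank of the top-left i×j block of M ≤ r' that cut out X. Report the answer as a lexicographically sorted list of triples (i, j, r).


Computing R[i][j] = min implied NW-rank bound (n=10, 20 conditions):

  R[1]: 0 | 0 | 0 | 0 | 0 | 0 | 0 | 0 | 0 | 1
  R[2]: 0 | 0 | 1 | 1 | 1 | 1 | 1 | 1 | 1 | 2
  R[3]: 0 | 0 | 1 | 2 | 2 | 2 | 2 | 2 | 2 | 3
  R[4]: 0 | 0 | 1 | 2 | 2 | 2 | 2 | 2 | 3 | 4
  R[5]: 0 | 0 | 1 | 2 | 2 | 2 | 3 | 3 | 4 | 5
  R[6]: 0 | 0 | 1 | 2 | 3 | 3 | 4 | 4 | 5 | 6
  R[7]: 1 | 1 | 2 | 3 | 4 | 4 | 5 | 5 | 6 | 7
  R[8]: 1 | 1 | 2 | 3 | 4 | 5 | 6 | 6 | 7 | 8
  R[9]: 1 | 2 | 3 | 4 | 5 | 6 | 7 | 7 | 8 | 9
  R[10]: 1 | 2 | 3 | 4 | 5 | 6 | 7 | 8 | 9 | 10

hence w(1..10) = (10, 3, 4, 9, 7, 5, 1, 6, 2, 8).

|D(w)|=26, |Ess(w)|=5:

[(1, 9, 0), (4, 8, 2), (5, 6, 2), (6, 2, 0), (8, 2, 1)]


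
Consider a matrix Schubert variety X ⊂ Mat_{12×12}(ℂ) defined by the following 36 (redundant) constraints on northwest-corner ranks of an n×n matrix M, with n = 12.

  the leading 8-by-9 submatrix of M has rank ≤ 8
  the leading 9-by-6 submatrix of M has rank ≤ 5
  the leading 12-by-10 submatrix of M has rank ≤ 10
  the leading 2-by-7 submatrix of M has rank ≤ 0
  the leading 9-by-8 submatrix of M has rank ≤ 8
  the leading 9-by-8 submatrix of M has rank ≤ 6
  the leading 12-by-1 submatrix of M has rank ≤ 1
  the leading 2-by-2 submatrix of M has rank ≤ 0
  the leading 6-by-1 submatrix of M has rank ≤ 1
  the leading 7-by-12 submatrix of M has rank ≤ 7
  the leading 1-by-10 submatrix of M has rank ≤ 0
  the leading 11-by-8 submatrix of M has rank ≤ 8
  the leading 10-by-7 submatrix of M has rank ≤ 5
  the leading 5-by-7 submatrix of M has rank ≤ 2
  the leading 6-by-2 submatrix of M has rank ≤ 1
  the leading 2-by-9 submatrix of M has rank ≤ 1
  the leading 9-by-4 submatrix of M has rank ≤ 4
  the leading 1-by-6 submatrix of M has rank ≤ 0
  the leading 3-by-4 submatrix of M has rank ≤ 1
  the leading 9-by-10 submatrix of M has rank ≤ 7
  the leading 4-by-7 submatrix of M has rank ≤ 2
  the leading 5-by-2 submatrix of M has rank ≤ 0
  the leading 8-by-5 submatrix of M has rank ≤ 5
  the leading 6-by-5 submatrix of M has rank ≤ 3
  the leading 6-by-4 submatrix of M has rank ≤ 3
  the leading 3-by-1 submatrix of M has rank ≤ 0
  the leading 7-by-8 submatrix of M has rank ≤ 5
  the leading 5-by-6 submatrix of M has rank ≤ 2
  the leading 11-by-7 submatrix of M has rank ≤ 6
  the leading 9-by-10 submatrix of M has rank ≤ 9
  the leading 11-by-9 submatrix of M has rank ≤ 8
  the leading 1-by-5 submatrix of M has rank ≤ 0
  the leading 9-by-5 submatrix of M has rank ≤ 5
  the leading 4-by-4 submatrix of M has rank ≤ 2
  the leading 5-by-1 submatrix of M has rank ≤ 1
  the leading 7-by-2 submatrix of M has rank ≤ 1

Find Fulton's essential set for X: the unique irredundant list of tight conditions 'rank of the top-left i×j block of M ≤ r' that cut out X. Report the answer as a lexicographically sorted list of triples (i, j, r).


Computing R[i][j] = min implied NW-rank bound (n=12, 36 conditions):

  i=1: 0  0  0  0  0  0  0  0  0  0  1  1
  i=2: 0  0  0  0  0  0  0  1  1  1  2  2
  i=3: 0  0  1  1  1  1  1  2  2  2  3  3
  i=4: 0  0  1  2  2  2  2  3  3  3  4  4
  i=5: 0  0  1  2  2  2  2  3  4  4  5  5
  i=6: 1  1  2  3  3  3  3  4  5  5  6  6
  i=7: 1  1  2  3  4  4  4  5  6  6  7  7
  i=8: 1  2  3  4  5  5  5  6  7  7  8  8
  i=9: 1  2  3  4  5  5  5  6  7  7  8  9
  i=10: 1  2  3  4  5  5  5  6  7  8  9  10
  i=11: 1  2  3  4  5  6  6  7  8  9  10  11
  i=12: 1  2  3  4  5  6  7  8  9  10  11  12

the unique w with this rank table is (11, 8, 3, 4, 9, 1, 5, 2, 12, 10, 6, 7).

Rothe diagram D(w) (32 cells), 7 SE-corners (essential conditions):

[(1, 10, 0), (2, 7, 0), (5, 2, 0), (5, 7, 2), (7, 2, 1), (9, 10, 7), (10, 7, 5)]


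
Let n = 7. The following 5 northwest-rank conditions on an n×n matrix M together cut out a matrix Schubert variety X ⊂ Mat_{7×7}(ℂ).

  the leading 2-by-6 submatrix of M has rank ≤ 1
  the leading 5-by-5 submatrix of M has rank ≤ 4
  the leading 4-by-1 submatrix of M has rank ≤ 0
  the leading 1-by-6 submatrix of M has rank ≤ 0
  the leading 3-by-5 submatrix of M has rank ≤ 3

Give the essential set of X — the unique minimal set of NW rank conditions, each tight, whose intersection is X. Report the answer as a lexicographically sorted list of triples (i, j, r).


The tightest implied rank at each (i,j), from the 5 conditions:

  i=1: 0, 0, 0, 0, 0, 0, 1
  i=2: 0, 1, 1, 1, 1, 1, 2
  i=3: 0, 1, 2, 2, 2, 2, 3
  i=4: 0, 1, 2, 3, 3, 3, 4
  i=5: 1, 2, 3, 4, 4, 4, 5
  i=6: 1, 2, 3, 4, 5, 5, 6
  i=7: 1, 2, 3, 4, 5, 6, 7

second differences of R give the permutation w = (7, 2, 3, 4, 1, 5, 6).

ℓ(w)=9; the 2 essential cells (i,j,r):

[(1, 6, 0), (4, 1, 0)]


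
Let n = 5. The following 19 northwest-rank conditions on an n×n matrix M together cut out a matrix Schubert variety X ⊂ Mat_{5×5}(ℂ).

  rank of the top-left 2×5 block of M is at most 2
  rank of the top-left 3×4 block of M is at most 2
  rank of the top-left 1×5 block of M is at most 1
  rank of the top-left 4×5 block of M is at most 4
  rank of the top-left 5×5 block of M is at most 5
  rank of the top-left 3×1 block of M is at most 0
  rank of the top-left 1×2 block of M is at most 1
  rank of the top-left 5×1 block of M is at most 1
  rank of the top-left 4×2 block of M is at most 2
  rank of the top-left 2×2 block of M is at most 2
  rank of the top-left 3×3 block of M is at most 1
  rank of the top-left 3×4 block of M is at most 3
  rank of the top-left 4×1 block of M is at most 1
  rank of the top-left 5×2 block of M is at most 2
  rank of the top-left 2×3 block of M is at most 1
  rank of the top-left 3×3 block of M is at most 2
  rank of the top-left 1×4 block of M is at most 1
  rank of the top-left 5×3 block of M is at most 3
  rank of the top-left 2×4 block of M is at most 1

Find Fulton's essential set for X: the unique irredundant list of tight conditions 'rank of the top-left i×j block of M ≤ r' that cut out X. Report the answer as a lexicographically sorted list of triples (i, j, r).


Rank table r_w(5×5) implied by the 19 constraints:

  R[1]: 0  1  1  1  1
  R[2]: 0  1  1  1  2
  R[3]: 0  1  1  2  3
  R[4]: 1  2  2  3  4
  R[5]: 1  2  3  4  5

giving w = (2, 5, 4, 1, 3) via Δ²R.

D(w) has 6 cells with 3 SE-corners; essential set:

[(2, 4, 1), (3, 1, 0), (3, 3, 1)]


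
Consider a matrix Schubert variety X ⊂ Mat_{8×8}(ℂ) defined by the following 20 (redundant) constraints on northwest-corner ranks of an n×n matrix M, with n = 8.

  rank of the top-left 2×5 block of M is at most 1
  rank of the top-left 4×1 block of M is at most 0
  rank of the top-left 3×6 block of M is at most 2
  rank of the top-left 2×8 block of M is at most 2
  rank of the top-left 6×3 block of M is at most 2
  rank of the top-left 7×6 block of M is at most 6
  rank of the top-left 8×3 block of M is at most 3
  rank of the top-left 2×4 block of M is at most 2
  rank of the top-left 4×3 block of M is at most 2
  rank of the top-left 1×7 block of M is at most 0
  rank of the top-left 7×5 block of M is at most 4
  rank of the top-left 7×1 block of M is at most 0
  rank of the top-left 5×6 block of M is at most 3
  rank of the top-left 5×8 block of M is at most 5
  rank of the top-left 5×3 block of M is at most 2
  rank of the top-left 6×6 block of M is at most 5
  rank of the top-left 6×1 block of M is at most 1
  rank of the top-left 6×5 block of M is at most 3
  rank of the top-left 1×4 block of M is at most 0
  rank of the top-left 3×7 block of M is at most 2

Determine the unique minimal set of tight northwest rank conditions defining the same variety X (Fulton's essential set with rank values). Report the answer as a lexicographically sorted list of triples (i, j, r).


Recovering R(i,j) via the rank-extension bound from the 20 conditions:

  0, 0, 0, 0, 0, 0, 0, 1
  0, 1, 1, 1, 1, 1, 1, 2
  0, 1, 2, 2, 2, 2, 2, 3
  0, 1, 2, 3, 3, 3, 3, 4
  0, 1, 2, 3, 3, 3, 4, 5
  0, 1, 2, 3, 3, 4, 5, 6
  0, 1, 2, 3, 4, 5, 6, 7
  1, 2, 3, 4, 5, 6, 7, 8

second differences of R give the permutation w = (8, 2, 3, 4, 7, 6, 5, 1).

Fulton essential set (4 of the 16 Rothe cells):

[(1, 7, 0), (5, 6, 3), (6, 5, 3), (7, 1, 0)]


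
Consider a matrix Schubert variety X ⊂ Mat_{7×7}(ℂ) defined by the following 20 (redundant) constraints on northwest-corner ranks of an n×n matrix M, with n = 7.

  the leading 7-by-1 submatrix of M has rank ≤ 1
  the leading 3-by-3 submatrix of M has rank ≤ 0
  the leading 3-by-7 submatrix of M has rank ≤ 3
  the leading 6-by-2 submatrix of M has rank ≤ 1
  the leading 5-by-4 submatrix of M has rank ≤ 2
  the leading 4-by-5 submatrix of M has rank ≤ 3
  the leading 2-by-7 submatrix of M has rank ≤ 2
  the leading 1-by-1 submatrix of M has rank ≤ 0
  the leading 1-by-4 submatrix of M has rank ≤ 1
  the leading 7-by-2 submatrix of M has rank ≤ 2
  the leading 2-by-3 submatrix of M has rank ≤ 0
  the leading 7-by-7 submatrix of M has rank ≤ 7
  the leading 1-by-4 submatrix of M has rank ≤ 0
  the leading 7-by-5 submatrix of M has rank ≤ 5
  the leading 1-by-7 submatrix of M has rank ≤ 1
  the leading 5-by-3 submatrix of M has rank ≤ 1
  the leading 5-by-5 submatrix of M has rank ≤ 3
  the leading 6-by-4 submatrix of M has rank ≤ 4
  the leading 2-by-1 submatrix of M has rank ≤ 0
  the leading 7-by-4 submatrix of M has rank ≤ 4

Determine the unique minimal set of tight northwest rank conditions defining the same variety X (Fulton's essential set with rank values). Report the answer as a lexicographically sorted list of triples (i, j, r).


Reconstructing r_w from the 20 given conditions:

  R[1]: 0, 0, 0, 0, 1, 1, 1
  R[2]: 0, 0, 0, 1, 2, 2, 2
  R[3]: 0, 0, 0, 1, 2, 3, 3
  R[4]: 1, 1, 1, 2, 3, 4, 4
  R[5]: 1, 1, 1, 2, 3, 4, 5
  R[6]: 1, 1, 2, 3, 4, 5, 6
  R[7]: 1, 2, 3, 4, 5, 6, 7

the unique w with this rank table is (5, 4, 6, 1, 7, 3, 2).

Fulton essential set (4 of the 13 Rothe cells):

[(1, 4, 0), (3, 3, 0), (5, 3, 1), (6, 2, 1)]


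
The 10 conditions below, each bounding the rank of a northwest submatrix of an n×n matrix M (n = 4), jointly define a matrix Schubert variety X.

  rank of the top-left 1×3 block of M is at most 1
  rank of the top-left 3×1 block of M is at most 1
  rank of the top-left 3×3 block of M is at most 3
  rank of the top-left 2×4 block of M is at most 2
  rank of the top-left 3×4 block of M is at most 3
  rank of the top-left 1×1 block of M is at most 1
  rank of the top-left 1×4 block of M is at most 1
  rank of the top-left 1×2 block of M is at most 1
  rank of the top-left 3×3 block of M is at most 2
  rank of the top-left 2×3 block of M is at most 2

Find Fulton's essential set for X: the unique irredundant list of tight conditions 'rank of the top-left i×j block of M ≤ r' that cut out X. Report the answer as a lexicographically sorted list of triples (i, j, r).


Recovering R(i,j) via the rank-extension bound from the 10 conditions:

  row 1: 1 1 1 1
  row 2: 1 2 2 2
  row 3: 1 2 2 3
  row 4: 1 2 3 4

giving w = (1, 2, 4, 3) via Δ²R.

ℓ(w)=1; the 1 essential cell (i,j,r):

[(3, 3, 2)]


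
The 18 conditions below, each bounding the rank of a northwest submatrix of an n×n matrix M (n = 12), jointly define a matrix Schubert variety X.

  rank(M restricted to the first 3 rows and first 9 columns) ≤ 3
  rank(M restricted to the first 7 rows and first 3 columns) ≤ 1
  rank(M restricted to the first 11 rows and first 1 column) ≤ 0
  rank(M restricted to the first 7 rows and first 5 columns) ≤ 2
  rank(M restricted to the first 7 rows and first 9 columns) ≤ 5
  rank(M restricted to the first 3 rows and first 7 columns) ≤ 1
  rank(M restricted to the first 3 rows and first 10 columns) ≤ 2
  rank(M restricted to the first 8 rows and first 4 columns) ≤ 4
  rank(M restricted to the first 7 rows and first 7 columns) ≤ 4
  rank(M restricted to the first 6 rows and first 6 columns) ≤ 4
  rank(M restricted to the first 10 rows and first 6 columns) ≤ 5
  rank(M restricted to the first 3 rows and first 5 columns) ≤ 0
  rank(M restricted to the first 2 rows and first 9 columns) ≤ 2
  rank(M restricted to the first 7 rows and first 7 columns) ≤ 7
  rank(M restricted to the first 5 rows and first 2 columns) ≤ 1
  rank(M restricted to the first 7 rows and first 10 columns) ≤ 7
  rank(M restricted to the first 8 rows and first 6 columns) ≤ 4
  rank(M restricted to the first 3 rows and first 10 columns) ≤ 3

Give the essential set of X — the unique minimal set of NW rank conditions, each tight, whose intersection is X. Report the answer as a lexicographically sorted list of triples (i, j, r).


Reconstructing r_w from the 18 given conditions:

  0, 0, 0, 0, 0, 1, 1, 1, 1, 1, 1, 1
  0, 0, 0, 0, 0, 1, 1, 2, 2, 2, 2, 2
  0, 0, 0, 0, 0, 1, 1, 2, 2, 2, 3, 3
  0, 1, 1, 1, 1, 2, 2, 3, 3, 3, 4, 4
  0, 1, 1, 2, 2, 3, 3, 4, 4, 4, 5, 5
  0, 1, 1, 2, 2, 3, 4, 5, 5, 5, 6, 6
  0, 1, 1, 2, 2, 3, 4, 5, 5, 6, 7, 7
  0, 1, 2, 3, 3, 4, 5, 6, 6, 7, 8, 8
  0, 1, 2, 3, 4, 5, 6, 7, 7, 8, 9, 9
  0, 1, 2, 3, 4, 5, 6, 7, 8, 9, 10, 10
  0, 1, 2, 3, 4, 5, 6, 7, 8, 9, 10, 11
  1, 2, 3, 4, 5, 6, 7, 8, 9, 10, 11, 12

hence w(1..12) = (6, 8, 11, 2, 4, 7, 10, 3, 5, 9, 12, 1).

7 SE-corners of the 33-cell Rothe diagram give Ess(w):

[(3, 5, 0), (3, 7, 1), (3, 10, 2), (7, 3, 1), (7, 5, 2), (7, 9, 5), (11, 1, 0)]


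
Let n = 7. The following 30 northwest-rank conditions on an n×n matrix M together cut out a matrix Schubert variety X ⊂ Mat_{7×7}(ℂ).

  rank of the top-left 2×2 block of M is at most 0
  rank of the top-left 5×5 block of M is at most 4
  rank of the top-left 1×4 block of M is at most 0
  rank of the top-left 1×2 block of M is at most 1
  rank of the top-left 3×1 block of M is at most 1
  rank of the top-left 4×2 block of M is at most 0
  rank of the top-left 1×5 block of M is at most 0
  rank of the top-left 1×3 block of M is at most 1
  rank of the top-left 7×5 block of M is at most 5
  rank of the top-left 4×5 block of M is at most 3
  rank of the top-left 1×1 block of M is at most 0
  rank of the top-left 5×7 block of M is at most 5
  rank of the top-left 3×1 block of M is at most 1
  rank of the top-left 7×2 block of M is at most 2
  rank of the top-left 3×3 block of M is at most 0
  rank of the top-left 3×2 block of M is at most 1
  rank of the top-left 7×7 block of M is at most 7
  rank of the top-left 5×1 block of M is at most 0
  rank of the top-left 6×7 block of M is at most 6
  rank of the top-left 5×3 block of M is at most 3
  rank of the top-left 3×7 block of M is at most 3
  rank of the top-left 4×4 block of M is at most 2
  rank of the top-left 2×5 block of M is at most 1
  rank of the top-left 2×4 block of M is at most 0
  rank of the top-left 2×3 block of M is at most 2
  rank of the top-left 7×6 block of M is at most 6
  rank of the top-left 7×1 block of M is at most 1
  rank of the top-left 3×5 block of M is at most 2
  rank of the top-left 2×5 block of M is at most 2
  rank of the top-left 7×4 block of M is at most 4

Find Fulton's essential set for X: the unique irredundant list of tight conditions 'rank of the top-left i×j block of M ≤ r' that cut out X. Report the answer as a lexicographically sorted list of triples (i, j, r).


Propagating the 30 rank bounds to every northwest block:

  R[1]: 0  0  0  0  0  1  1
  R[2]: 0  0  0  0  1  2  2
  R[3]: 0  0  0  1  2  3  3
  R[4]: 0  0  1  2  3  4  4
  R[5]: 0  1  2  3  4  5  5
  R[6]: 1  2  3  4  5  6  6
  R[7]: 1  2  3  4  5  6  7

second differences of R give the permutation w = (6, 5, 4, 3, 2, 1, 7).

5 SE-corners of the 15-cell Rothe diagram give Ess(w):

[(1, 5, 0), (2, 4, 0), (3, 3, 0), (4, 2, 0), (5, 1, 0)]


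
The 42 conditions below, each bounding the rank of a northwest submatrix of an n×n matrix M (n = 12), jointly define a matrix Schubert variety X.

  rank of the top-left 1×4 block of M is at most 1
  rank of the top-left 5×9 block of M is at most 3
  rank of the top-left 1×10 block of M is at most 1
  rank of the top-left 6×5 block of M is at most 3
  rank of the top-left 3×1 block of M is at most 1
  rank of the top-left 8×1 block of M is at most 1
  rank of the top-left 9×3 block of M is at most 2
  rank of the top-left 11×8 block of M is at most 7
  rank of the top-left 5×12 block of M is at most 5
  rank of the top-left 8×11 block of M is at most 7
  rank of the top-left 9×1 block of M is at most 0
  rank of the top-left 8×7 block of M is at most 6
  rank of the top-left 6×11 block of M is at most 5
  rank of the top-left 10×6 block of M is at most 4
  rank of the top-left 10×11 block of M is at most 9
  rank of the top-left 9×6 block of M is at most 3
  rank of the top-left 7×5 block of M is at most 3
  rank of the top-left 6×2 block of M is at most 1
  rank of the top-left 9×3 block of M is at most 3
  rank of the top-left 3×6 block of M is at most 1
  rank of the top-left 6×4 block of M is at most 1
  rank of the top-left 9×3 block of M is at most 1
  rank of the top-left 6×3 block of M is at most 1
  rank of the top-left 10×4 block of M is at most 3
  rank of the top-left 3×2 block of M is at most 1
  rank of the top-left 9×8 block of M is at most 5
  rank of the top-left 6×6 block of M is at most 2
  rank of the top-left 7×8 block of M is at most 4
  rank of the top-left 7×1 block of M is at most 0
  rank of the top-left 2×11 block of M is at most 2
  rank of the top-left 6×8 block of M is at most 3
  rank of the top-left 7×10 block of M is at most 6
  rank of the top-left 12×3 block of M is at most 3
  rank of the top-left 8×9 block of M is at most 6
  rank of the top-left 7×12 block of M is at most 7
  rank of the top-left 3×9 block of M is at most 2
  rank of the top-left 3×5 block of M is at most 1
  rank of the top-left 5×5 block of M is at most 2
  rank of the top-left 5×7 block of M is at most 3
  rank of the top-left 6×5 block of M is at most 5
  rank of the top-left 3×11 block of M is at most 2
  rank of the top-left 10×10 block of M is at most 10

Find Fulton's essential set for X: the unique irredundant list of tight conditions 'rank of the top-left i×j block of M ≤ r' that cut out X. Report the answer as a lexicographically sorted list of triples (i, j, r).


Reconstructing r_w from the 42 given conditions:

  row 1: 0, 1, 1, 1, 1, 1, 1, 1, 1, 1, 1, 1
  row 2: 0, 1, 1, 1, 1, 1, 2, 2, 2, 2, 2, 2
  row 3: 0, 1, 1, 1, 1, 1, 2, 2, 2, 2, 2, 3
  row 4: 0, 1, 1, 1, 2, 2, 3, 3, 3, 3, 3, 4
  row 5: 0, 1, 1, 1, 2, 2, 3, 3, 3, 4, 4, 5
  row 6: 0, 1, 1, 1, 2, 2, 3, 3, 4, 5, 5, 6
  row 7: 0, 1, 1, 2, 3, 3, 4, 4, 5, 6, 6, 7
  row 8: 0, 1, 1, 2, 3, 3, 4, 5, 6, 7, 7, 8
  row 9: 0, 1, 1, 2, 3, 3, 4, 5, 6, 7, 8, 9
  row 10: 1, 2, 2, 3, 4, 4, 5, 6, 7, 8, 9, 10
  row 11: 1, 2, 3, 4, 5, 5, 6, 7, 8, 9, 10, 11
  row 12: 1, 2, 3, 4, 5, 6, 7, 8, 9, 10, 11, 12

hence w(1..12) = (2, 7, 12, 5, 10, 9, 4, 8, 11, 1, 3, 6).

ℓ(w)=37; the 9 essential cells (i,j,r):

[(3, 6, 1), (3, 11, 2), (5, 9, 3), (6, 4, 1), (6, 6, 2), (6, 8, 3), (9, 1, 0), (9, 3, 1), (9, 6, 3)]


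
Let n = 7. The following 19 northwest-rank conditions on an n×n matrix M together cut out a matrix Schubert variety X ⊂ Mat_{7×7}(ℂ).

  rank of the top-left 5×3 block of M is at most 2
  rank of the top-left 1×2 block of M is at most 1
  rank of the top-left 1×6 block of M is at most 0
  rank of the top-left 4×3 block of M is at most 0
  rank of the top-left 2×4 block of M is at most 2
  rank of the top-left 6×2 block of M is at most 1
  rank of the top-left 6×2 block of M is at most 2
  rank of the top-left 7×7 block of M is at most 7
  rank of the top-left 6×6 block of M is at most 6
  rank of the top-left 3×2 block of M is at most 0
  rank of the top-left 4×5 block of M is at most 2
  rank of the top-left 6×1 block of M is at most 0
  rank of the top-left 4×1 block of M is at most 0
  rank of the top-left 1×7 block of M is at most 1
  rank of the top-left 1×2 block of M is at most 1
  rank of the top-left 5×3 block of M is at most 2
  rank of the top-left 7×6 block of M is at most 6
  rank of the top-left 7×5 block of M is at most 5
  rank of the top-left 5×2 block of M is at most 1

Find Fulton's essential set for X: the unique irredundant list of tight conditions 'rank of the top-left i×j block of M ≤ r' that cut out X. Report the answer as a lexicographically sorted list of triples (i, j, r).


Rank table r_w(7×7) implied by the 19 constraints:

  row 1: 0 0 0 0 0 0 1
  row 2: 0 0 0 1 1 1 2
  row 3: 0 0 0 1 2 2 3
  row 4: 0 0 0 1 2 3 4
  row 5: 0 1 1 2 3 4 5
  row 6: 0 1 2 3 4 5 6
  row 7: 1 2 3 4 5 6 7

the unique w with this rank table is (7, 4, 5, 6, 2, 3, 1).

D(w) has 17 cells with 3 SE-corners; essential set:

[(1, 6, 0), (4, 3, 0), (6, 1, 0)]


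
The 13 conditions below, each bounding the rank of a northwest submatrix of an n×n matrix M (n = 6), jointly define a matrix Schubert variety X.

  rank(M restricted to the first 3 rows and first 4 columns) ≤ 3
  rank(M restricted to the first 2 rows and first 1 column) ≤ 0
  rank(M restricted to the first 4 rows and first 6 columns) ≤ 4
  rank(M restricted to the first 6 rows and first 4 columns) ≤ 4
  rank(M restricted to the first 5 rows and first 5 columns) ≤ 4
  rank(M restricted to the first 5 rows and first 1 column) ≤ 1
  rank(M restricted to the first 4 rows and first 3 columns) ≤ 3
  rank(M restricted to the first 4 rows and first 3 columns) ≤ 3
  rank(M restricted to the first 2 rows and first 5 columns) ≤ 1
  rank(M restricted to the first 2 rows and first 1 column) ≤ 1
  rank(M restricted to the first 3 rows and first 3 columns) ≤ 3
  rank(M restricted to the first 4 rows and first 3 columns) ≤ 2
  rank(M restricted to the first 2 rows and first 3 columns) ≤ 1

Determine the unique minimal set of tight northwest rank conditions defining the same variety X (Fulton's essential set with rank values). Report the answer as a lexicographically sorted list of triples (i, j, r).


Recovering R(i,j) via the rank-extension bound from the 13 conditions:

  R[1]: 0  1  1  1  1  1
  R[2]: 0  1  1  1  1  2
  R[3]: 1  2  2  2  2  3
  R[4]: 1  2  2  3  3  4
  R[5]: 1  2  3  4  4  5
  R[6]: 1  2  3  4  5  6

second differences of R give the permutation w = (2, 6, 1, 4, 3, 5).

ℓ(w)=6; the 3 essential cells (i,j,r):

[(2, 1, 0), (2, 5, 1), (4, 3, 2)]


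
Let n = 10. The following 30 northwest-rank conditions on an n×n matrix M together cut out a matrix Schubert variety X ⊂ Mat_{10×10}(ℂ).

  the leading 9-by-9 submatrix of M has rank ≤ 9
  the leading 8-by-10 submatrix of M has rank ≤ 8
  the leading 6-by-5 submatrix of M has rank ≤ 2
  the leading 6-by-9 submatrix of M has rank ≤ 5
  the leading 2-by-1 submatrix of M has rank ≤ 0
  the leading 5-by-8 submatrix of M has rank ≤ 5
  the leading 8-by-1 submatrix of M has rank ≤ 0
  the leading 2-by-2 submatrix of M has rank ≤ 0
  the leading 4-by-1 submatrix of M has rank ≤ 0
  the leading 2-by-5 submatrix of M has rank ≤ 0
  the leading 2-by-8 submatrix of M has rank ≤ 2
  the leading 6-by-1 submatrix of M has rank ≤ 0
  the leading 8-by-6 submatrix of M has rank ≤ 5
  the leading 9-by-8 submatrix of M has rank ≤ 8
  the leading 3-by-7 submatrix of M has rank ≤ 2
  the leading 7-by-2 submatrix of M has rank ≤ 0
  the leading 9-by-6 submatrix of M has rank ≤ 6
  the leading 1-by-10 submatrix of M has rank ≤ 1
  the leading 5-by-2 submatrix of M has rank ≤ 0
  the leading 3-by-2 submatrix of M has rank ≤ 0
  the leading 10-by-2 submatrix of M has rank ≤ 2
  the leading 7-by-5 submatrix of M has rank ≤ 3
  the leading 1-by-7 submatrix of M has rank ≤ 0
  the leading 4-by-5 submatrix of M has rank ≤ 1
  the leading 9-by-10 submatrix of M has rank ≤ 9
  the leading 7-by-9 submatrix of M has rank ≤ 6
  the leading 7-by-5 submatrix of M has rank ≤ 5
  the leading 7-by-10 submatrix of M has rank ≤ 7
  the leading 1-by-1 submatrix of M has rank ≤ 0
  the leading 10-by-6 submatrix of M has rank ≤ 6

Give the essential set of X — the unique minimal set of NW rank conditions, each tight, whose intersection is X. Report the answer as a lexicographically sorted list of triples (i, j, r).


Computing R[i][j] = min implied NW-rank bound (n=10, 30 conditions):

  0 | 0 | 0 | 0 | 0 | 0 | 0 | 1 | 1 | 1
  0 | 0 | 0 | 0 | 0 | 1 | 1 | 2 | 2 | 2
  0 | 0 | 1 | 1 | 1 | 2 | 2 | 3 | 3 | 3
  0 | 0 | 1 | 1 | 1 | 2 | 3 | 4 | 4 | 4
  0 | 0 | 1 | 2 | 2 | 3 | 4 | 5 | 5 | 5
  0 | 0 | 1 | 2 | 2 | 3 | 4 | 5 | 5 | 6
  0 | 0 | 1 | 2 | 3 | 4 | 5 | 6 | 6 | 7
  0 | 1 | 2 | 3 | 4 | 5 | 6 | 7 | 7 | 8
  1 | 2 | 3 | 4 | 5 | 6 | 7 | 8 | 8 | 9
  1 | 2 | 3 | 4 | 5 | 6 | 7 | 8 | 9 | 10

giving w = (8, 6, 3, 7, 4, 10, 5, 2, 1, 9) via Δ²R.

Rothe diagram D(w) (27 cells), 7 SE-corners (essential conditions):

[(1, 7, 0), (2, 5, 0), (4, 5, 1), (6, 5, 2), (6, 9, 5), (7, 2, 0), (8, 1, 0)]


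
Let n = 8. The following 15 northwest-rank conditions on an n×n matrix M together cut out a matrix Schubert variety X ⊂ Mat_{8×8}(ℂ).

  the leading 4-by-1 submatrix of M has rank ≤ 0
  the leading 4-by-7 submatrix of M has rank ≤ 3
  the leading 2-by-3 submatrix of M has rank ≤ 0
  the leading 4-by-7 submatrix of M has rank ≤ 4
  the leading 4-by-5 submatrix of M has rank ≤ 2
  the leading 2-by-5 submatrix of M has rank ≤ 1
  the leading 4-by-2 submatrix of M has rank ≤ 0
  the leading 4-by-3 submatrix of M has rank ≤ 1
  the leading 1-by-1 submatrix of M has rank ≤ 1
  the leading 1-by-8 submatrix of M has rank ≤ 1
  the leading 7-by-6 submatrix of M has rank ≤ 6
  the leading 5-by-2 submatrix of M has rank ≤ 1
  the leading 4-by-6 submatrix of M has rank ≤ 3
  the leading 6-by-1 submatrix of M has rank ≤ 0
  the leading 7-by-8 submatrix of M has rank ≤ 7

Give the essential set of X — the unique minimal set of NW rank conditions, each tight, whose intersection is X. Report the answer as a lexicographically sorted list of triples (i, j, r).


Computing R[i][j] = min implied NW-rank bound (n=8, 15 conditions):

  i=1: 0 | 0 | 0 | 1 | 1 | 1 | 1 | 1
  i=2: 0 | 0 | 0 | 1 | 1 | 2 | 2 | 2
  i=3: 0 | 0 | 1 | 2 | 2 | 3 | 3 | 3
  i=4: 0 | 0 | 1 | 2 | 2 | 3 | 3 | 4
  i=5: 0 | 1 | 2 | 3 | 3 | 4 | 4 | 5
  i=6: 0 | 1 | 2 | 3 | 4 | 5 | 5 | 6
  i=7: 1 | 2 | 3 | 4 | 5 | 6 | 6 | 7
  i=8: 1 | 2 | 3 | 4 | 5 | 6 | 7 | 8

hence w(1..8) = (4, 6, 3, 8, 2, 5, 1, 7).

6 SE-corners of the 15-cell Rothe diagram give Ess(w):

[(2, 3, 0), (2, 5, 1), (4, 2, 0), (4, 5, 2), (4, 7, 3), (6, 1, 0)]


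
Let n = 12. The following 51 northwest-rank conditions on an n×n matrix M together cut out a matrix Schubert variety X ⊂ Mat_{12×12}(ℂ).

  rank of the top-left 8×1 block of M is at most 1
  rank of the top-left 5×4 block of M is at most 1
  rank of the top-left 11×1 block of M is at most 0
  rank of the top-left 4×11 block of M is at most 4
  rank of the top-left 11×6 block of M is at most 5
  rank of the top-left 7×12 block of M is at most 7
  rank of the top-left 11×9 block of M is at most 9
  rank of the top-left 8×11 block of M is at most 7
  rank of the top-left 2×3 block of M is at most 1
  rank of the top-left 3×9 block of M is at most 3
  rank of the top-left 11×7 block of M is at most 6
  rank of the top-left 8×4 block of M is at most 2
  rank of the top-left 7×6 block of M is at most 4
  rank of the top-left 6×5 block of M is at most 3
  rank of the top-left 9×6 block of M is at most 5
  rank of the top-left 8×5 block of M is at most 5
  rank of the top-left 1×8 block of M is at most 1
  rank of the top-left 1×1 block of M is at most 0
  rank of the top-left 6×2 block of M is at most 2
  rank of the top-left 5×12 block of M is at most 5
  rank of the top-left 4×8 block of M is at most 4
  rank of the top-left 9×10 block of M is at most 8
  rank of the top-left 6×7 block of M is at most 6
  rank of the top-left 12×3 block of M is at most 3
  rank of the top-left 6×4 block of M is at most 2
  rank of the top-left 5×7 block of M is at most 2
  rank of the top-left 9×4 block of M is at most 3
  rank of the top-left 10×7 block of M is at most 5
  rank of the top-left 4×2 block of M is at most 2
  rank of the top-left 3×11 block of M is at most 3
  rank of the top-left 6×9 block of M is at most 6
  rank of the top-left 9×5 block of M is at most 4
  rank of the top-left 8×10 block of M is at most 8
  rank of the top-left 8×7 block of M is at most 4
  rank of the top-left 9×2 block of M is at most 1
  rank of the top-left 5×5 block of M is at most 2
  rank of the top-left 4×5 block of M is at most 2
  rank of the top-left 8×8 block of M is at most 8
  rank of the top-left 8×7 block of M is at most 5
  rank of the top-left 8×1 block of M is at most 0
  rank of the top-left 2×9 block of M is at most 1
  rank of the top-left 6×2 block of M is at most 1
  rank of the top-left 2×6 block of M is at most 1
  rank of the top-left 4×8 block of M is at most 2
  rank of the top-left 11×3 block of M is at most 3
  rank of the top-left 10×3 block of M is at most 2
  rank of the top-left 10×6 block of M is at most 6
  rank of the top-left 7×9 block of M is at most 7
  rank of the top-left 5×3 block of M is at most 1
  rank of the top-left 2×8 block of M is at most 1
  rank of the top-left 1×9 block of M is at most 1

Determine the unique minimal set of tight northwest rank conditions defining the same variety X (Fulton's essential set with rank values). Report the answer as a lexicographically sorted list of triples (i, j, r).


Computing R[i][j] = min implied NW-rank bound (n=12, 51 conditions):

  R[1]: 0, 1, 1, 1, 1, 1, 1, 1, 1, 1, 1, 1
  R[2]: 0, 1, 1, 1, 1, 1, 1, 1, 1, 2, 2, 2
  R[3]: 0, 1, 1, 1, 2, 2, 2, 2, 2, 3, 3, 3
  R[4]: 0, 1, 1, 1, 2, 2, 2, 2, 3, 4, 4, 4
  R[5]: 0, 1, 1, 1, 2, 2, 2, 3, 4, 5, 5, 5
  R[6]: 0, 1, 2, 2, 3, 3, 3, 4, 5, 6, 6, 6
  R[7]: 0, 1, 2, 2, 3, 4, 4, 5, 6, 7, 7, 7
  R[8]: 0, 1, 2, 2, 3, 4, 4, 5, 6, 7, 7, 8
  R[9]: 0, 1, 2, 3, 4, 5, 5, 6, 7, 8, 8, 9
  R[10]: 0, 1, 2, 3, 4, 5, 5, 6, 7, 8, 9, 10
  R[11]: 0, 1, 2, 3, 4, 5, 6, 7, 8, 9, 10, 11
  R[12]: 1, 2, 3, 4, 5, 6, 7, 8, 9, 10, 11, 12

the unique w with this rank table is (2, 10, 5, 9, 8, 3, 6, 12, 4, 11, 7, 1).

|D(w)|=34, |Ess(w)|=9:

[(2, 9, 1), (4, 8, 2), (5, 4, 1), (5, 7, 2), (8, 4, 2), (8, 7, 4), (8, 11, 7), (10, 7, 5), (11, 1, 0)]


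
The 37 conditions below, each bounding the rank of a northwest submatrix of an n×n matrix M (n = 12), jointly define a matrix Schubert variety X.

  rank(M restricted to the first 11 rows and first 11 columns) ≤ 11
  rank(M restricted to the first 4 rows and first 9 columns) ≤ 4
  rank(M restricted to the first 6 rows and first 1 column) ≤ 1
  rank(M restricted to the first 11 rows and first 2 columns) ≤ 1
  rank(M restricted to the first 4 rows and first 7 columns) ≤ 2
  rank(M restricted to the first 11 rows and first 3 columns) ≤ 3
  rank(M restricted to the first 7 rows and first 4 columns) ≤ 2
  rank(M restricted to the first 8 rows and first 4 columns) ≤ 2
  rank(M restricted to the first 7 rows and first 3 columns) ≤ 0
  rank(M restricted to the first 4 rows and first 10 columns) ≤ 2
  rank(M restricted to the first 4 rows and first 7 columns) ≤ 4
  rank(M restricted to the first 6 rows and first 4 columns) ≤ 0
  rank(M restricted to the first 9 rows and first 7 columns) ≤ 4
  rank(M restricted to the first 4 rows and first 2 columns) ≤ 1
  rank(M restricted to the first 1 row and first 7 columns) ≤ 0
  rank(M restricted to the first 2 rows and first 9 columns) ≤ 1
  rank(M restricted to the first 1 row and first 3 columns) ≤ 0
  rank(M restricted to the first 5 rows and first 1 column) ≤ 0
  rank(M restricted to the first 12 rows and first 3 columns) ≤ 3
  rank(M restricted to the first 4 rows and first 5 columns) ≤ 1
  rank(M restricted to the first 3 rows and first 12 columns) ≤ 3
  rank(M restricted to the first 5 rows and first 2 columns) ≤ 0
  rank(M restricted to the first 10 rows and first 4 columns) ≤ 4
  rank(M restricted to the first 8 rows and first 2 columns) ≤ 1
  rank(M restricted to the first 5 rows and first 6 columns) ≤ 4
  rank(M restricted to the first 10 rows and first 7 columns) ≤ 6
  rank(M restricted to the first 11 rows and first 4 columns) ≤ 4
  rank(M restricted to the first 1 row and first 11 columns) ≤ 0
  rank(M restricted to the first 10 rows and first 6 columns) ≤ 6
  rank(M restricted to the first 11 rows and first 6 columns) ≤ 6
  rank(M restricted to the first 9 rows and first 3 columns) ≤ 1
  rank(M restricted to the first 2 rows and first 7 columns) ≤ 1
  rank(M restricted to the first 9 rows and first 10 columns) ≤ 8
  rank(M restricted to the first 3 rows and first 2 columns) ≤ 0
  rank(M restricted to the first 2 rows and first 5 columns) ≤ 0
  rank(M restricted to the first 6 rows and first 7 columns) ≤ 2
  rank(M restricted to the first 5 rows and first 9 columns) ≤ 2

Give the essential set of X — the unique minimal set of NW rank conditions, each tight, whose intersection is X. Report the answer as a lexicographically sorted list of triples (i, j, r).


Computing R[i][j] = min implied NW-rank bound (n=12, 37 conditions):

  R[1]: 0 0 0 0 0 0 0 0 0 0 0 1
  R[2]: 0 0 0 0 0 1 1 1 1 1 1 2
  R[3]: 0 0 0 0 1 2 2 2 2 2 2 3
  R[4]: 0 0 0 0 1 2 2 2 2 2 3 4
  R[5]: 0 0 0 0 1 2 2 2 2 3 4 5
  R[6]: 0 0 0 0 1 2 2 3 3 4 5 6
  R[7]: 0 0 0 1 2 3 3 4 4 5 6 7
  R[8]: 1 1 1 2 3 4 4 5 5 6 7 8
  R[9]: 1 1 1 2 3 4 4 5 6 7 8 9
  R[10]: 1 1 2 3 4 5 5 6 7 8 9 10
  R[11]: 1 1 2 3 4 5 6 7 8 9 10 11
  R[12]: 1 2 3 4 5 6 7 8 9 10 11 12

second differences of R give the permutation w = (12, 6, 5, 11, 10, 8, 4, 1, 9, 3, 7, 2).

ℓ(w)=48; the 10 essential cells (i,j,r):

[(1, 11, 0), (2, 5, 0), (4, 10, 2), (5, 9, 2), (6, 4, 0), (6, 7, 2), (7, 3, 0), (9, 3, 1), (9, 7, 4), (11, 2, 1)]


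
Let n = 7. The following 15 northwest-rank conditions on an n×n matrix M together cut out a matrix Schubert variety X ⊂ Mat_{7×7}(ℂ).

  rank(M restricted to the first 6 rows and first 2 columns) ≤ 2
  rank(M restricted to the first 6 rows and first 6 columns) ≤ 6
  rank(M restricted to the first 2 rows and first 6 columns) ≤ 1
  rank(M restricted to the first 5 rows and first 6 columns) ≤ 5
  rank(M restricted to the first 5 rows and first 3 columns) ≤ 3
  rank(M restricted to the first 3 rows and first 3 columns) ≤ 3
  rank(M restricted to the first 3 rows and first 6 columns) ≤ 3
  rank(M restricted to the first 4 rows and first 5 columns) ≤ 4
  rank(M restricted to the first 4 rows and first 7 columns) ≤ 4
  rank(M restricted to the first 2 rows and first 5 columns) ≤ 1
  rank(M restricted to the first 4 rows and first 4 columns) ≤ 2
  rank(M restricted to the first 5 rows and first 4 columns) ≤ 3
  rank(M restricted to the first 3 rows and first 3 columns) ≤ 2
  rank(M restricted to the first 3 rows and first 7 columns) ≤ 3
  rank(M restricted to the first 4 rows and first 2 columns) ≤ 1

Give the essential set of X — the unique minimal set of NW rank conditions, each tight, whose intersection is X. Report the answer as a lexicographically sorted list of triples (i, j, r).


Rank table r_w(7×7) implied by the 15 constraints:

  row 1: 1, 1, 1, 1, 1, 1, 1
  row 2: 1, 1, 1, 1, 1, 1, 2
  row 3: 1, 1, 2, 2, 2, 2, 3
  row 4: 1, 1, 2, 2, 3, 3, 4
  row 5: 1, 2, 3, 3, 4, 4, 5
  row 6: 1, 2, 3, 4, 5, 5, 6
  row 7: 1, 2, 3, 4, 5, 6, 7

hence w(1..7) = (1, 7, 3, 5, 2, 4, 6).

ℓ(w)=8; the 3 essential cells (i,j,r):

[(2, 6, 1), (4, 2, 1), (4, 4, 2)]


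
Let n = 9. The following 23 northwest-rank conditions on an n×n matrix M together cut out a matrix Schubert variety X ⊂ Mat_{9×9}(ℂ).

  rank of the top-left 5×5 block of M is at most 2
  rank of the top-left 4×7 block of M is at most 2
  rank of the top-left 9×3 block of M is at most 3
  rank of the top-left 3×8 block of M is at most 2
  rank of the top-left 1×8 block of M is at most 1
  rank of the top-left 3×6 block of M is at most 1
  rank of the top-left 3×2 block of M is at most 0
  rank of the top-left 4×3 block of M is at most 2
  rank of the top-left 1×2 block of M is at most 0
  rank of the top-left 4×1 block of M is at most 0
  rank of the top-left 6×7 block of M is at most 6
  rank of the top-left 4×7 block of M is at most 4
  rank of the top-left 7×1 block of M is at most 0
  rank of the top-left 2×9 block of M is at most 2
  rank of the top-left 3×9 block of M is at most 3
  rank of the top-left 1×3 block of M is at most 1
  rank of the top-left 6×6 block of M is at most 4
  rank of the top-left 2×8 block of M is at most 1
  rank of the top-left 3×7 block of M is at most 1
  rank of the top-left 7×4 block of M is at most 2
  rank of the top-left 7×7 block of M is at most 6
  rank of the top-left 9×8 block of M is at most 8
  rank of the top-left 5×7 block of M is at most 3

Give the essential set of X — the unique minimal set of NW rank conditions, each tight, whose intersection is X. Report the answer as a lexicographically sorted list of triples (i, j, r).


Rank table r_w(9×9) implied by the 23 constraints:

  i=1: 0, 0, 1, 1, 1, 1, 1, 1, 1
  i=2: 0, 0, 1, 1, 1, 1, 1, 1, 2
  i=3: 0, 0, 1, 1, 1, 1, 1, 2, 3
  i=4: 0, 1, 2, 2, 2, 2, 2, 3, 4
  i=5: 0, 1, 2, 2, 2, 3, 3, 4, 5
  i=6: 0, 1, 2, 2, 3, 4, 4, 5, 6
  i=7: 0, 1, 2, 2, 3, 4, 5, 6, 7
  i=8: 1, 2, 3, 3, 4, 5, 6, 7, 8
  i=9: 1, 2, 3, 4, 5, 6, 7, 8, 9

so w = (3, 9, 8, 2, 6, 5, 7, 1, 4).

Rothe diagram D(w) (23 cells), 6 SE-corners (essential conditions):

[(2, 8, 1), (3, 2, 0), (3, 7, 1), (5, 5, 2), (7, 1, 0), (7, 4, 2)]


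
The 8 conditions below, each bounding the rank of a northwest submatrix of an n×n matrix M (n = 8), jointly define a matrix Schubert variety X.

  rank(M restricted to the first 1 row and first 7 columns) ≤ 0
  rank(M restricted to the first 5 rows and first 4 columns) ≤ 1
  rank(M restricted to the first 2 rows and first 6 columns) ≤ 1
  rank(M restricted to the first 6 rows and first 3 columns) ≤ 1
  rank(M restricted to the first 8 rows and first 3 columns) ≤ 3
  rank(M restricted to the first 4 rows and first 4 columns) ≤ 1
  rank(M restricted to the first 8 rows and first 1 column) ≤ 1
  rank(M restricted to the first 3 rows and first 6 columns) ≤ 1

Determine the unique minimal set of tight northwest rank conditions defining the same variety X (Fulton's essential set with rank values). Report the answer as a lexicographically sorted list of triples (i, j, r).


Rank table r_w(8×8) implied by the 8 constraints:

  0 | 0 | 0 | 0 | 0 | 0 | 0 | 1
  1 | 1 | 1 | 1 | 1 | 1 | 1 | 2
  1 | 1 | 1 | 1 | 1 | 1 | 2 | 3
  1 | 1 | 1 | 1 | 2 | 2 | 3 | 4
  1 | 1 | 1 | 1 | 2 | 3 | 4 | 5
  1 | 1 | 1 | 2 | 3 | 4 | 5 | 6
  1 | 2 | 2 | 3 | 4 | 5 | 6 | 7
  1 | 2 | 3 | 4 | 5 | 6 | 7 | 8

so w = (8, 1, 7, 5, 6, 4, 2, 3).

4 SE-corners of the 20-cell Rothe diagram give Ess(w):

[(1, 7, 0), (3, 6, 1), (5, 4, 1), (6, 3, 1)]


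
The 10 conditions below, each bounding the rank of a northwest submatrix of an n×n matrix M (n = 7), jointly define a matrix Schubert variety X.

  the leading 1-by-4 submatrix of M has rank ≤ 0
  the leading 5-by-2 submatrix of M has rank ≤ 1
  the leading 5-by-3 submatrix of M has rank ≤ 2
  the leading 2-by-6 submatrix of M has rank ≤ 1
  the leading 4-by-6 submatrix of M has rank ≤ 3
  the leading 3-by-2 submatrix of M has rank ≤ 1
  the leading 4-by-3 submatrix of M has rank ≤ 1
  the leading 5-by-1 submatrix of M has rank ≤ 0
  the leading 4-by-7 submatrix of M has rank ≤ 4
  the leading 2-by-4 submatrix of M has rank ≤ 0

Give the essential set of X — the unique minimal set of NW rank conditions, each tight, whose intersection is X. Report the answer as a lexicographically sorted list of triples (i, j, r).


Reconstructing r_w from the 10 given conditions:

  R[1]: 0 0 0 0 1 1 1
  R[2]: 0 0 0 0 1 1 2
  R[3]: 0 1 1 1 2 2 3
  R[4]: 0 1 1 2 3 3 4
  R[5]: 0 1 2 3 4 4 5
  R[6]: 1 2 3 4 5 5 6
  R[7]: 1 2 3 4 5 6 7

giving w = (5, 7, 2, 4, 3, 1, 6) via Δ²R.

4 SE-corners of the 13-cell Rothe diagram give Ess(w):

[(2, 4, 0), (2, 6, 1), (4, 3, 1), (5, 1, 0)]
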